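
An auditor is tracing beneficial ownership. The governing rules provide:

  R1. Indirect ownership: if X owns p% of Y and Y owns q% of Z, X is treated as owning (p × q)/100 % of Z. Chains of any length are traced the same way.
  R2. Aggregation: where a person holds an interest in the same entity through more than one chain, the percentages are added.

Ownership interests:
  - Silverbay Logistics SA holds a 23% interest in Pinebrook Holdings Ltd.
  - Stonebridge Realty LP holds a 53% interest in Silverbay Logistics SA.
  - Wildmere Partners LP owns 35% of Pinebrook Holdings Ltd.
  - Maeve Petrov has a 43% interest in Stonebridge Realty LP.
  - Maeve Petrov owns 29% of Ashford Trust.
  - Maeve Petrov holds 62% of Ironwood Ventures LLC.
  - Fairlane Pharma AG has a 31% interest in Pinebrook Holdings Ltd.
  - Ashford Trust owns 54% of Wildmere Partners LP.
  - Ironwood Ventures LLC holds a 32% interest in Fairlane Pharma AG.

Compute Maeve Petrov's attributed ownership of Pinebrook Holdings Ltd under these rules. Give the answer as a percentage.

16.8731%

Chain via Ashford Trust → Wildmere Partners LP (R1): 29% × 54% × 35% = 5.481% of Pinebrook Holdings Ltd.
Chain via Stonebridge Realty LP → Silverbay Logistics SA (R1): 43% × 53% × 23% = 5.2417% of Pinebrook Holdings Ltd.
Chain via Ironwood Ventures LLC → Fairlane Pharma AG (R1): 62% × 32% × 31% = 6.1504% of Pinebrook Holdings Ltd.
Aggregating (R2): 5.481% + 5.2417% + 6.1504% = 16.8731%.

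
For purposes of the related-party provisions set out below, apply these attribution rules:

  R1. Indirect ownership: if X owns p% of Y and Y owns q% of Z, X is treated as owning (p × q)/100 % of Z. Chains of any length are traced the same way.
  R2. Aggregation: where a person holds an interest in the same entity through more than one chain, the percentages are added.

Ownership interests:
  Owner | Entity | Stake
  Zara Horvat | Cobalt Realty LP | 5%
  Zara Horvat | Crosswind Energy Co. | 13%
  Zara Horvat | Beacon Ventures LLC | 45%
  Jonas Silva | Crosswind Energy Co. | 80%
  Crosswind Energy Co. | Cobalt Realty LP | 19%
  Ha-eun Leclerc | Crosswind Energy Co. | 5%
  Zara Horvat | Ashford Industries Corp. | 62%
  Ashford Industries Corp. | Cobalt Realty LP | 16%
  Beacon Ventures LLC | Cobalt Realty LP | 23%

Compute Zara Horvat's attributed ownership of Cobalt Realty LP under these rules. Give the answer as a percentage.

27.74%

Chain via Beacon Ventures LLC (R1): 45% × 23% = 10.35% of Cobalt Realty LP.
Chain via Ashford Industries Corp. (R1): 62% × 16% = 9.92% of Cobalt Realty LP.
Chain via Crosswind Energy Co. (R1): 13% × 19% = 2.47% of Cobalt Realty LP.
Direct interest in Cobalt Realty LP: 5%.
Aggregating (R2): 10.35% + 9.92% + 2.47% + 5% = 27.74%.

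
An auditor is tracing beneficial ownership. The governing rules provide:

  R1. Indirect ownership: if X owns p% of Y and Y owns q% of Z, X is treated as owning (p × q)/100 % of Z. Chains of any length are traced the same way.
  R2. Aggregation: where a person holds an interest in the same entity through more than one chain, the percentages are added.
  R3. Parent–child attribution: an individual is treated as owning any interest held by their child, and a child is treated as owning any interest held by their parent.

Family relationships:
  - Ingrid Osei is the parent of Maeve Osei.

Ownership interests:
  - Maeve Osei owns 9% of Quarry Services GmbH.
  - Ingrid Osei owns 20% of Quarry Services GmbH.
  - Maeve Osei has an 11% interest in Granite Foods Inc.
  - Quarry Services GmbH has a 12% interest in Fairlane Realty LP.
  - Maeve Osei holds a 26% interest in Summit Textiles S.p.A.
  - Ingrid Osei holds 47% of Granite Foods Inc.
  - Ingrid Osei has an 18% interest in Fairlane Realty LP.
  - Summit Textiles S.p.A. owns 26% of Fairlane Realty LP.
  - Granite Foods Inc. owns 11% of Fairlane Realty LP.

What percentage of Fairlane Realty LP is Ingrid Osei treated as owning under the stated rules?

By parent–child attribution (R3), Ingrid Osei is treated as also owning Maeve Osei's interest in Granite Foods Inc, giving 47% + 11% = 58%.
By parent–child attribution (R3), Ingrid Osei is treated as also owning Maeve Osei's interest in Quarry Services GmbH, giving 20% + 9% = 29%.
By parent–child attribution (R3), Ingrid Osei is treated as owning Maeve Osei's 26% interest in Summit Textiles S.p.A.
Chain via Granite Foods Inc. (R1): 58% × 11% = 6.38% of Fairlane Realty LP.
Chain via Quarry Services GmbH (R1): 29% × 12% = 3.48% of Fairlane Realty LP.
Direct interest in Fairlane Realty LP: 18%.
Chain via Summit Textiles S.p.A. (R1): 26% × 26% = 6.76% of Fairlane Realty LP.
Aggregating (R2): 6.38% + 3.48% + 18% + 6.76% = 34.62%.

34.62%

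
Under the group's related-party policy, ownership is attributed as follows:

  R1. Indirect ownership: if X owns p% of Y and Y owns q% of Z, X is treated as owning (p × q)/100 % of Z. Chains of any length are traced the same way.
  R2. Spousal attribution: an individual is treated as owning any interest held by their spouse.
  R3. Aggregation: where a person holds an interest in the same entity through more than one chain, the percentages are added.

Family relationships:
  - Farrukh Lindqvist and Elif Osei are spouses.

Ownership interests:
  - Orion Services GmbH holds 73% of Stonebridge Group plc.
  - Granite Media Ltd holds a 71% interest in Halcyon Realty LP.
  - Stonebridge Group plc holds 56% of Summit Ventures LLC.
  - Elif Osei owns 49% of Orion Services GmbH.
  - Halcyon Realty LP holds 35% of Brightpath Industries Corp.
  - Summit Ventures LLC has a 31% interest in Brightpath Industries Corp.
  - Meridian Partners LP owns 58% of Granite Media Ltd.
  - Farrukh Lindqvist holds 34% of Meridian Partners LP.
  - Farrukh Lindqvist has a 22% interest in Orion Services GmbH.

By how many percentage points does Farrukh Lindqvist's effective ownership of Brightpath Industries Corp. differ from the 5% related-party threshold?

By spousal attribution (R2), Farrukh Lindqvist is treated as also owning Elif Osei's interest in Orion Services GmbH, giving 22% + 49% = 71%.
Chain via Meridian Partners LP → Granite Media Ltd → Halcyon Realty LP (R1): 34% × 58% × 71% × 35% = 4.90042% of Brightpath Industries Corp.
Chain via Orion Services GmbH → Stonebridge Group plc → Summit Ventures LLC (R1): 71% × 73% × 56% × 31% = 8.997688% of Brightpath Industries Corp.
Aggregating (R3): 4.90042% + 8.997688% = 13.898108%.
13.898108% exceeds the 5% threshold by 8.898108 percentage points.

8.898108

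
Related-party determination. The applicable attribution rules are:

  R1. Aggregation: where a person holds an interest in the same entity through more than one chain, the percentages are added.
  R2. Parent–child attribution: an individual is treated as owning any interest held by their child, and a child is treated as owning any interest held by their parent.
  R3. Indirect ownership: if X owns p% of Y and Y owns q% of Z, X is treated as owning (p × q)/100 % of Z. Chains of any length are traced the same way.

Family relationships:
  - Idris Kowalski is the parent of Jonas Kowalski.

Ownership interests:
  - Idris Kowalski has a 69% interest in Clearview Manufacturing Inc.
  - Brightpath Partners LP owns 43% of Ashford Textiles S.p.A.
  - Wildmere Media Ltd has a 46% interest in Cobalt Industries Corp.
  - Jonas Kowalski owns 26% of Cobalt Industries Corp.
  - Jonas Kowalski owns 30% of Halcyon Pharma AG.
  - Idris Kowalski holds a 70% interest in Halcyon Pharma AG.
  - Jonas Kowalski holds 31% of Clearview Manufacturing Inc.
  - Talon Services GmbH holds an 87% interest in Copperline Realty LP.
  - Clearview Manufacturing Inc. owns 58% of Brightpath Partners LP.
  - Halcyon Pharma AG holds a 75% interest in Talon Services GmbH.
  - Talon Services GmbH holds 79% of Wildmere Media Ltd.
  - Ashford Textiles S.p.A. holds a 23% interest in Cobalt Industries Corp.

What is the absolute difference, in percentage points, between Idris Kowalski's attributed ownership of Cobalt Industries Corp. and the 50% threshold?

By parent–child attribution (R2), Idris Kowalski is treated as also owning Jonas Kowalski's interest in Clearview Manufacturing Inc, giving 69% + 31% = 100%.
By parent–child attribution (R2), Idris Kowalski is treated as also owning Jonas Kowalski's interest in Halcyon Pharma AG, giving 70% + 30% = 100%.
By parent–child attribution (R2), Idris Kowalski is treated as owning Jonas Kowalski's 26% interest in Cobalt Industries Corp.
Chain via Clearview Manufacturing Inc. → Brightpath Partners LP → Ashford Textiles S.p.A. (R3): 100% × 58% × 43% × 23% = 5.7362% of Cobalt Industries Corp.
Chain via Halcyon Pharma AG → Talon Services GmbH → Wildmere Media Ltd (R3): 100% × 75% × 79% × 46% = 27.255% of Cobalt Industries Corp.
Direct interest in Cobalt Industries Corp: 26%.
Aggregating (R1): 5.7362% + 27.255% + 26% = 58.9912%.
58.9912% exceeds the 50% threshold by 8.9912 percentage points.

8.9912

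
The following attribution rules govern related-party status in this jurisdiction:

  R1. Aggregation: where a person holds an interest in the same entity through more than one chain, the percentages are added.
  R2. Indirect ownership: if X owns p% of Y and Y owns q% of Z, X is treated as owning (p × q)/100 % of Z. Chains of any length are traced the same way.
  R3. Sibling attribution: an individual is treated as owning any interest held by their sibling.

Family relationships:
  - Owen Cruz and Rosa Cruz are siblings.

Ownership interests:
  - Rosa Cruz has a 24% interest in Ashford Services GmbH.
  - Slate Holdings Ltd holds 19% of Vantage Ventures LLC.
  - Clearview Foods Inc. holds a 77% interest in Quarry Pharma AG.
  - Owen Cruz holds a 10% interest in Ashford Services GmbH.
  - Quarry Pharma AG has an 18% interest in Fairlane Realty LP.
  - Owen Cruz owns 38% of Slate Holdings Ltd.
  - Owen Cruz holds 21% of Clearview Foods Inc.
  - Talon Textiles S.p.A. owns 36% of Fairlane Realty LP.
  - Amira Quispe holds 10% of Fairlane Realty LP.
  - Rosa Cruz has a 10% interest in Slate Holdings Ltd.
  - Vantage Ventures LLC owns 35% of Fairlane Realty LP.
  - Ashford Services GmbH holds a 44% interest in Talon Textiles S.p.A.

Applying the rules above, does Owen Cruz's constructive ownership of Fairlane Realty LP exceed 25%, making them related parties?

By sibling attribution (R3), Owen Cruz is treated as also owning Rosa Cruz's interest in Slate Holdings Ltd, giving 38% + 10% = 48%.
By sibling attribution (R3), Owen Cruz is treated as also owning Rosa Cruz's interest in Ashford Services GmbH, giving 10% + 24% = 34%.
Chain via Clearview Foods Inc. → Quarry Pharma AG (R2): 21% × 77% × 18% = 2.9106% of Fairlane Realty LP.
Chain via Slate Holdings Ltd → Vantage Ventures LLC (R2): 48% × 19% × 35% = 3.192% of Fairlane Realty LP.
Chain via Ashford Services GmbH → Talon Textiles S.p.A. (R2): 34% × 44% × 36% = 5.3856% of Fairlane Realty LP.
Aggregating (R1): 2.9106% + 3.192% + 5.3856% = 11.4882%.
11.4882% does not exceed the 25% threshold, so Owen is not a related party to Fairlane Realty LP.

No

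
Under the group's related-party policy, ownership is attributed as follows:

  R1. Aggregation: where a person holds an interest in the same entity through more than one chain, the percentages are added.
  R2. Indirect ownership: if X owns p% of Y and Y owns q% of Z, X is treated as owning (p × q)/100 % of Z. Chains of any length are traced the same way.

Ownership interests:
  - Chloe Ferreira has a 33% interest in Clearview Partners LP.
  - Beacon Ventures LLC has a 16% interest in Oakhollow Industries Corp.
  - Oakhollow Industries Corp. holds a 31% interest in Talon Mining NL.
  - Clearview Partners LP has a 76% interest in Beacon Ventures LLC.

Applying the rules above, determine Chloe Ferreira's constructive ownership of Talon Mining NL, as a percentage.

Chain via Clearview Partners LP → Beacon Ventures LLC → Oakhollow Industries Corp. (R2): 33% × 76% × 16% × 31% = 1.243968% of Talon Mining NL.

1.243968%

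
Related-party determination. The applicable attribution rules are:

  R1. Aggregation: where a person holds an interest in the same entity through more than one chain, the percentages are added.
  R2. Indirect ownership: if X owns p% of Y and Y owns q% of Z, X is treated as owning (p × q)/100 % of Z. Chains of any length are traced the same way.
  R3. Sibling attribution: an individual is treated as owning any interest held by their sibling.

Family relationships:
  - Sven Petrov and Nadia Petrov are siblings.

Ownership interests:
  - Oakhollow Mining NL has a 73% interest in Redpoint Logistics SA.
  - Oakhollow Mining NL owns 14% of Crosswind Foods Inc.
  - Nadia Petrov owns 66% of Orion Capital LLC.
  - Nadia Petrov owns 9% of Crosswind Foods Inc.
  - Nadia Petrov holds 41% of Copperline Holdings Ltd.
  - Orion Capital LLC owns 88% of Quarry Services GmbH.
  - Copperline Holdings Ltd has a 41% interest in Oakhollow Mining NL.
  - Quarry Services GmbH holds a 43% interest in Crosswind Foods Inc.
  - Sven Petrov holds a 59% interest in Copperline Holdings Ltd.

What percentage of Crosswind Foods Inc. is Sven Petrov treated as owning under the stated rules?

By sibling attribution (R3), Sven Petrov is treated as also owning Nadia Petrov's interest in Copperline Holdings Ltd, giving 59% + 41% = 100%.
By sibling attribution (R3), Sven Petrov is treated as owning Nadia Petrov's 66% interest in Orion Capital LLC.
By sibling attribution (R3), Sven Petrov is treated as owning Nadia Petrov's 9% interest in Crosswind Foods Inc.
Chain via Copperline Holdings Ltd → Oakhollow Mining NL (R2): 100% × 41% × 14% = 5.74% of Crosswind Foods Inc.
Chain via Orion Capital LLC → Quarry Services GmbH (R2): 66% × 88% × 43% = 24.9744% of Crosswind Foods Inc.
Direct interest in Crosswind Foods Inc: 9%.
Aggregating (R1): 5.74% + 24.9744% + 9% = 39.7144%.

39.7144%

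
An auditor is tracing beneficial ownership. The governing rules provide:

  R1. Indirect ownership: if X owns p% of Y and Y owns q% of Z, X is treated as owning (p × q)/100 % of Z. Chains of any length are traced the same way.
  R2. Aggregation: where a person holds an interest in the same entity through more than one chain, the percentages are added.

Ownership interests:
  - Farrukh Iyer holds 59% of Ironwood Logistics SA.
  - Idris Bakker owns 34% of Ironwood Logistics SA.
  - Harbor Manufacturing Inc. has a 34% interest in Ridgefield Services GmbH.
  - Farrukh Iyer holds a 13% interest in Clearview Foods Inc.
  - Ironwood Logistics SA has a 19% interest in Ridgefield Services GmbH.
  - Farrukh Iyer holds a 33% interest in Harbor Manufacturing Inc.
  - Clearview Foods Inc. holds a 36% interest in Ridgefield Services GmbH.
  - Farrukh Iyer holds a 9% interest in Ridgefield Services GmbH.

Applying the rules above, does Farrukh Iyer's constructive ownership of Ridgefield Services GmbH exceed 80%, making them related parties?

Chain via Ironwood Logistics SA (R1): 59% × 19% = 11.21% of Ridgefield Services GmbH.
Chain via Harbor Manufacturing Inc. (R1): 33% × 34% = 11.22% of Ridgefield Services GmbH.
Chain via Clearview Foods Inc. (R1): 13% × 36% = 4.68% of Ridgefield Services GmbH.
Direct interest in Ridgefield Services GmbH: 9%.
Aggregating (R2): 11.21% + 11.22% + 4.68% + 9% = 36.11%.
36.11% does not exceed the 80% threshold, so Farrukh is not a related party to Ridgefield Services GmbH.

No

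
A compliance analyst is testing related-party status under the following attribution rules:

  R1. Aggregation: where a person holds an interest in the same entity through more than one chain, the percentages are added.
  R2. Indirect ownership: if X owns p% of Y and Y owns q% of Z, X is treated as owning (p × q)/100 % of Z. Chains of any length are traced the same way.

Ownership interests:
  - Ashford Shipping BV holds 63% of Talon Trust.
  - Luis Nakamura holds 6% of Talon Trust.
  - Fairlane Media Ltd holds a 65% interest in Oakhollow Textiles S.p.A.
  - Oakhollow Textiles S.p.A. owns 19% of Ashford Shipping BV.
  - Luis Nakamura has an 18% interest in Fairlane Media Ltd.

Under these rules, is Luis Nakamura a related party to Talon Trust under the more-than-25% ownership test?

Chain via Fairlane Media Ltd → Oakhollow Textiles S.p.A. → Ashford Shipping BV (R2): 18% × 65% × 19% × 63% = 1.40049% of Talon Trust.
Direct interest in Talon Trust: 6%.
Aggregating (R1): 1.40049% + 6% = 7.40049%.
7.40049% does not exceed the 25% threshold, so Luis is not a related party to Talon Trust.

No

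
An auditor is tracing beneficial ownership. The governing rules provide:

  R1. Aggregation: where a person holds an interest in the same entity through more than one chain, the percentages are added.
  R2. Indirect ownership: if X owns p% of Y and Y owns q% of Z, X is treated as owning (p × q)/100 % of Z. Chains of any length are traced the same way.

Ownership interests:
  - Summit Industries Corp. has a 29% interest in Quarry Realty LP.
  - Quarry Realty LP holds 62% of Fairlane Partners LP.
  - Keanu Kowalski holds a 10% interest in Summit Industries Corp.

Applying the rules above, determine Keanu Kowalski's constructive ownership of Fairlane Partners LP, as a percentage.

Chain via Summit Industries Corp. → Quarry Realty LP (R2): 10% × 29% × 62% = 1.798% of Fairlane Partners LP.

1.798%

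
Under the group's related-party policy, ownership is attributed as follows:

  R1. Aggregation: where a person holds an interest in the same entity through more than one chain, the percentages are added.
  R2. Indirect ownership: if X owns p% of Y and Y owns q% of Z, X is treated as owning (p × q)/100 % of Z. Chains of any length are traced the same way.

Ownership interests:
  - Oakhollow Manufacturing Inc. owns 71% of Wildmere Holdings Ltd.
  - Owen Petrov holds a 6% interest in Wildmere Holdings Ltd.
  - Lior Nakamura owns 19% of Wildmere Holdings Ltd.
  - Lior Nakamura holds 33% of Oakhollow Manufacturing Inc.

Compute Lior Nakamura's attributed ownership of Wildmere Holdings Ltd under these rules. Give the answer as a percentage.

Chain via Oakhollow Manufacturing Inc. (R2): 33% × 71% = 23.43% of Wildmere Holdings Ltd.
Direct interest in Wildmere Holdings Ltd: 19%.
Aggregating (R1): 23.43% + 19% = 42.43%.

42.43%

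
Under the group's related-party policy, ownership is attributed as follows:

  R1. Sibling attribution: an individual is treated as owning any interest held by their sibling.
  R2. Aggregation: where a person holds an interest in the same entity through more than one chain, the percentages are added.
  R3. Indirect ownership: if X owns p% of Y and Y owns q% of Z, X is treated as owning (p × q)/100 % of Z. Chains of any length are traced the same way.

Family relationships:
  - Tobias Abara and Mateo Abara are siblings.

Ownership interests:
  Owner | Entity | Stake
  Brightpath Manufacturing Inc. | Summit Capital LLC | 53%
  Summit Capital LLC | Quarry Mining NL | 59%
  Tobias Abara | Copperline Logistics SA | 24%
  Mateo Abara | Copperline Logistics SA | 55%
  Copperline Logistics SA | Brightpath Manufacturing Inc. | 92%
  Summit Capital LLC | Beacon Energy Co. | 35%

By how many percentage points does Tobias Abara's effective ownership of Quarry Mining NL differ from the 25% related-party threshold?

2.272964

By sibling attribution (R1), Tobias Abara is treated as also owning Mateo Abara's interest in Copperline Logistics SA, giving 24% + 55% = 79%.
Chain via Copperline Logistics SA → Brightpath Manufacturing Inc. → Summit Capital LLC (R3): 79% × 92% × 53% × 59% = 22.727036% of Quarry Mining NL.
22.727036% falls short of the 25% threshold by 2.272964 percentage points.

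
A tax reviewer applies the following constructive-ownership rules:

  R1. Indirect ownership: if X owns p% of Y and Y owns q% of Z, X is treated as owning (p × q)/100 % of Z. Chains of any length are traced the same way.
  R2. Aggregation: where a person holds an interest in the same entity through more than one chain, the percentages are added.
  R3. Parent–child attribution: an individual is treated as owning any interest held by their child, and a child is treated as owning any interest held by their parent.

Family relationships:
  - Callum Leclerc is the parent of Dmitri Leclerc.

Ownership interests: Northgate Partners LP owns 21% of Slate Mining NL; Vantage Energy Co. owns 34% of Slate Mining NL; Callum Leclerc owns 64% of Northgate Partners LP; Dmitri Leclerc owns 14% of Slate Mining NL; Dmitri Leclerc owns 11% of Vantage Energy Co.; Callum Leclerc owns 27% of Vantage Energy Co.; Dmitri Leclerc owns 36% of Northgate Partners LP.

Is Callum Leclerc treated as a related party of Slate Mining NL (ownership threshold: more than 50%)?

By parent–child attribution (R3), Callum Leclerc is treated as also owning Dmitri Leclerc's interest in Northgate Partners LP, giving 64% + 36% = 100%.
By parent–child attribution (R3), Callum Leclerc is treated as also owning Dmitri Leclerc's interest in Vantage Energy Co, giving 27% + 11% = 38%.
By parent–child attribution (R3), Callum Leclerc is treated as owning Dmitri Leclerc's 14% interest in Slate Mining NL.
Chain via Northgate Partners LP (R1): 100% × 21% = 21% of Slate Mining NL.
Chain via Vantage Energy Co. (R1): 38% × 34% = 12.92% of Slate Mining NL.
Direct interest in Slate Mining NL: 14%.
Aggregating (R2): 21% + 12.92% + 14% = 47.92%.
47.92% does not exceed the 50% threshold, so Callum is not a related party to Slate Mining NL.

No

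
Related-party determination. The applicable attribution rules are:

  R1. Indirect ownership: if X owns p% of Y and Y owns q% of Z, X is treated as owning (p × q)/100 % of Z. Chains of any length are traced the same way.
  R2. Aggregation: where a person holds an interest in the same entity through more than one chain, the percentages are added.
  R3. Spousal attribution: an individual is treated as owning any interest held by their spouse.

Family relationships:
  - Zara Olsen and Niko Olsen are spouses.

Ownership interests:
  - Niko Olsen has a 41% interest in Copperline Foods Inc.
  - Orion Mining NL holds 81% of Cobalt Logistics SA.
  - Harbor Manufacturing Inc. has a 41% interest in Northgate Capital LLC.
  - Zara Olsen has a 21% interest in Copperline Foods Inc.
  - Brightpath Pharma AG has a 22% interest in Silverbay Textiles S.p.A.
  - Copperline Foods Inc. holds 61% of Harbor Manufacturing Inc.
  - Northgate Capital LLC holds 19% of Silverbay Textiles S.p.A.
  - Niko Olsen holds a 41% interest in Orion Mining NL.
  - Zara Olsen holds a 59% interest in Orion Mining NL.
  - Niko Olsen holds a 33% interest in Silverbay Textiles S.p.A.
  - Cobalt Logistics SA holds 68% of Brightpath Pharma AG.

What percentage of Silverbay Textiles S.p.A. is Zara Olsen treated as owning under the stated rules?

By spousal attribution (R3), Zara Olsen is treated as also owning Niko Olsen's interest in Orion Mining NL, giving 59% + 41% = 100%.
By spousal attribution (R3), Zara Olsen is treated as also owning Niko Olsen's interest in Copperline Foods Inc, giving 21% + 41% = 62%.
By spousal attribution (R3), Zara Olsen is treated as owning Niko Olsen's 33% interest in Silverbay Textiles S.p.A.
Chain via Orion Mining NL → Cobalt Logistics SA → Brightpath Pharma AG (R1): 100% × 81% × 68% × 22% = 12.1176% of Silverbay Textiles S.p.A.
Chain via Copperline Foods Inc. → Harbor Manufacturing Inc. → Northgate Capital LLC (R1): 62% × 61% × 41% × 19% = 2.946178% of Silverbay Textiles S.p.A.
Direct interest in Silverbay Textiles S.p.A: 33%.
Aggregating (R2): 12.1176% + 2.946178% + 33% = 48.063778%.

48.063778%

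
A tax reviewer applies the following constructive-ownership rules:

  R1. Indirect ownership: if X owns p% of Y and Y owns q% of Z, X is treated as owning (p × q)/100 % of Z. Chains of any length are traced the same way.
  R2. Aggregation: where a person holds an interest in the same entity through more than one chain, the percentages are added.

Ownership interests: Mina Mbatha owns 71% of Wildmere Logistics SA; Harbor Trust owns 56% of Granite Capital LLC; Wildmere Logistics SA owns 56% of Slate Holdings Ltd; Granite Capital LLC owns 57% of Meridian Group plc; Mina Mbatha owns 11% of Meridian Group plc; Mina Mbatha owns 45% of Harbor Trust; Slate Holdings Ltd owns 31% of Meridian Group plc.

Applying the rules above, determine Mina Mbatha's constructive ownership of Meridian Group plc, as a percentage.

Chain via Harbor Trust → Granite Capital LLC (R1): 45% × 56% × 57% = 14.364% of Meridian Group plc.
Chain via Wildmere Logistics SA → Slate Holdings Ltd (R1): 71% × 56% × 31% = 12.3256% of Meridian Group plc.
Direct interest in Meridian Group plc: 11%.
Aggregating (R2): 14.364% + 12.3256% + 11% = 37.6896%.

37.6896%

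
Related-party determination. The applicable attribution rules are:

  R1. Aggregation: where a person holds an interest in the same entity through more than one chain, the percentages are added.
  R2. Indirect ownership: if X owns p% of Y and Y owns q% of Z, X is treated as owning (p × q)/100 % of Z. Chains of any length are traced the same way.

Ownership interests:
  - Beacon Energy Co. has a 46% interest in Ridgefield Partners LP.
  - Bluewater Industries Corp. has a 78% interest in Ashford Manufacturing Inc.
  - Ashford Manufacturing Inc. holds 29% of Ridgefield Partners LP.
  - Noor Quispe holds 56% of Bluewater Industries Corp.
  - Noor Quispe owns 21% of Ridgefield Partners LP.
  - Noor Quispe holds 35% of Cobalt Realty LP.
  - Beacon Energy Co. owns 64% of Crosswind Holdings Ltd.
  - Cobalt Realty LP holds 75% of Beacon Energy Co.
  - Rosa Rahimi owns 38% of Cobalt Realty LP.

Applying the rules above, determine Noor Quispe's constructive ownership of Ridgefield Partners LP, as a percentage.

45.7422%

Chain via Bluewater Industries Corp. → Ashford Manufacturing Inc. (R2): 56% × 78% × 29% = 12.6672% of Ridgefield Partners LP.
Chain via Cobalt Realty LP → Beacon Energy Co. (R2): 35% × 75% × 46% = 12.075% of Ridgefield Partners LP.
Direct interest in Ridgefield Partners LP: 21%.
Aggregating (R1): 12.6672% + 12.075% + 21% = 45.7422%.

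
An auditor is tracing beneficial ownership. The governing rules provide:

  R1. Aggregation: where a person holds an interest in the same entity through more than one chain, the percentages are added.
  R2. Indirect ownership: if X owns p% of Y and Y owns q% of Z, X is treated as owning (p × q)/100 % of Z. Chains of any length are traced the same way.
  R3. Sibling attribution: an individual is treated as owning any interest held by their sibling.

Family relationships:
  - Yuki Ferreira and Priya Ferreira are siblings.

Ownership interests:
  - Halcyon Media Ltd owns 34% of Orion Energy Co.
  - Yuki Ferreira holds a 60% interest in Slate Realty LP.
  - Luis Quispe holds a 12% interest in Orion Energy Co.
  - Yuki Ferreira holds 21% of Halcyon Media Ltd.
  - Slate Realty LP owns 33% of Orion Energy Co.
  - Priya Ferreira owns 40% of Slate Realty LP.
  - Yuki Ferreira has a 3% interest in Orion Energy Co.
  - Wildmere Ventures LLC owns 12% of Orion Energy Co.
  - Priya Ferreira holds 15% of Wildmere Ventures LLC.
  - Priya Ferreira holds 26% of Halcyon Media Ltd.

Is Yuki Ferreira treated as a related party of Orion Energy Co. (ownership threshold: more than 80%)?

No

By sibling attribution (R3), Yuki Ferreira is treated as also owning Priya Ferreira's interest in Halcyon Media Ltd, giving 21% + 26% = 47%.
By sibling attribution (R3), Yuki Ferreira is treated as also owning Priya Ferreira's interest in Slate Realty LP, giving 60% + 40% = 100%.
By sibling attribution (R3), Yuki Ferreira is treated as owning Priya Ferreira's 15% interest in Wildmere Ventures LLC.
Chain via Halcyon Media Ltd (R2): 47% × 34% = 15.98% of Orion Energy Co.
Chain via Slate Realty LP (R2): 100% × 33% = 33% of Orion Energy Co.
Direct interest in Orion Energy Co: 3%.
Chain via Wildmere Ventures LLC (R2): 15% × 12% = 1.8% of Orion Energy Co.
Aggregating (R1): 15.98% + 33% + 3% + 1.8% = 53.78%.
53.78% does not exceed the 80% threshold, so Yuki is not a related party to Orion Energy Co.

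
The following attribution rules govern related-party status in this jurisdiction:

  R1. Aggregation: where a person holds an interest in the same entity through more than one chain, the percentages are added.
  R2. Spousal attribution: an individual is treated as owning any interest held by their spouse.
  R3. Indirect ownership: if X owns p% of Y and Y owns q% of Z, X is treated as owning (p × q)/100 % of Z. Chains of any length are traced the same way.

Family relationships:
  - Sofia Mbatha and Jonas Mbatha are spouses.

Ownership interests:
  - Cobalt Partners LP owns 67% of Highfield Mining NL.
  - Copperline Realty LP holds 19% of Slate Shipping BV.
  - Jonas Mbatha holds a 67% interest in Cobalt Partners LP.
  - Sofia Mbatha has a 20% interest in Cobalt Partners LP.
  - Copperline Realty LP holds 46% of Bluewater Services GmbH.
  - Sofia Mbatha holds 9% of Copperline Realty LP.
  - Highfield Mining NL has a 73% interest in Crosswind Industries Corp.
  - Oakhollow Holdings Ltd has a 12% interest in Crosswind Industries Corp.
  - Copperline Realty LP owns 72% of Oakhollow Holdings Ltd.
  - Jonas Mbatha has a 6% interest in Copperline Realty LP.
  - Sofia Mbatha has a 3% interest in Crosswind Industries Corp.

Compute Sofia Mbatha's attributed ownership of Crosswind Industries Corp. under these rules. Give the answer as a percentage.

46.8477%

By spousal attribution (R2), Sofia Mbatha is treated as also owning Jonas Mbatha's interest in Cobalt Partners LP, giving 20% + 67% = 87%.
By spousal attribution (R2), Sofia Mbatha is treated as also owning Jonas Mbatha's interest in Copperline Realty LP, giving 9% + 6% = 15%.
Chain via Cobalt Partners LP → Highfield Mining NL (R3): 87% × 67% × 73% = 42.5517% of Crosswind Industries Corp.
Chain via Copperline Realty LP → Oakhollow Holdings Ltd (R3): 15% × 72% × 12% = 1.296% of Crosswind Industries Corp.
Direct interest in Crosswind Industries Corp: 3%.
Aggregating (R1): 42.5517% + 1.296% + 3% = 46.8477%.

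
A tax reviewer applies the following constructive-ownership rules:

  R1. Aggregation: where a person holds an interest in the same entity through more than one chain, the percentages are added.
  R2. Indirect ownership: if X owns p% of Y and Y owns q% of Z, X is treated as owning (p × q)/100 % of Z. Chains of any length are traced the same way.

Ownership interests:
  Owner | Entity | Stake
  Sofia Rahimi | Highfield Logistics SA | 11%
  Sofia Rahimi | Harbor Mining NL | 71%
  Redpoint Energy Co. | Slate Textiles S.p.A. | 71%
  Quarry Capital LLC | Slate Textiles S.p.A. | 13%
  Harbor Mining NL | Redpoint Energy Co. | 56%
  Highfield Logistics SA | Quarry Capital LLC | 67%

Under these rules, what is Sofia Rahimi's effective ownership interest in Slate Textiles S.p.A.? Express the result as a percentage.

Chain via Harbor Mining NL → Redpoint Energy Co. (R2): 71% × 56% × 71% = 28.2296% of Slate Textiles S.p.A.
Chain via Highfield Logistics SA → Quarry Capital LLC (R2): 11% × 67% × 13% = 0.9581% of Slate Textiles S.p.A.
Aggregating (R1): 28.2296% + 0.9581% = 29.1877%.

29.1877%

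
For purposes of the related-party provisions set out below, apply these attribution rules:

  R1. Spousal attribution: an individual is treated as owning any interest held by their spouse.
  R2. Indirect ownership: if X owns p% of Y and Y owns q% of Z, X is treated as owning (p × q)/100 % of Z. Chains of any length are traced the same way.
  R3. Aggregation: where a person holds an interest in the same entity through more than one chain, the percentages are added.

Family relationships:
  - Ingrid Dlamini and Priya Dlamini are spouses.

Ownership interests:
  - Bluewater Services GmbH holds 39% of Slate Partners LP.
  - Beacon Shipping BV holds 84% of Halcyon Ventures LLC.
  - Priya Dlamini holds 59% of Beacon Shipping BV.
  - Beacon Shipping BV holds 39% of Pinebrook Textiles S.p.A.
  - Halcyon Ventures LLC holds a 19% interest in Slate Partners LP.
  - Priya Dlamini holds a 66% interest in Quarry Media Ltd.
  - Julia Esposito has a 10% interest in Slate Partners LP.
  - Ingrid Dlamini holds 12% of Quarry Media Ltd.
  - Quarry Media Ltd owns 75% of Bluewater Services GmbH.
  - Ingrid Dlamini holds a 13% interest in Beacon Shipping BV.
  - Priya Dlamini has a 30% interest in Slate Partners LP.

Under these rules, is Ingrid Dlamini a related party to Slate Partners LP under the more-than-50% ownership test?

By spousal attribution (R1), Ingrid Dlamini is treated as also owning Priya Dlamini's interest in Beacon Shipping BV, giving 13% + 59% = 72%.
By spousal attribution (R1), Ingrid Dlamini is treated as also owning Priya Dlamini's interest in Quarry Media Ltd, giving 12% + 66% = 78%.
By spousal attribution (R1), Ingrid Dlamini is treated as owning Priya Dlamini's 30% interest in Slate Partners LP.
Chain via Beacon Shipping BV → Halcyon Ventures LLC (R2): 72% × 84% × 19% = 11.4912% of Slate Partners LP.
Chain via Quarry Media Ltd → Bluewater Services GmbH (R2): 78% × 75% × 39% = 22.815% of Slate Partners LP.
Direct interest in Slate Partners LP: 30%.
Aggregating (R3): 11.4912% + 22.815% + 30% = 64.3062%.
64.3062% exceeds the 50% threshold, so Ingrid is a related party to Slate Partners LP.

Yes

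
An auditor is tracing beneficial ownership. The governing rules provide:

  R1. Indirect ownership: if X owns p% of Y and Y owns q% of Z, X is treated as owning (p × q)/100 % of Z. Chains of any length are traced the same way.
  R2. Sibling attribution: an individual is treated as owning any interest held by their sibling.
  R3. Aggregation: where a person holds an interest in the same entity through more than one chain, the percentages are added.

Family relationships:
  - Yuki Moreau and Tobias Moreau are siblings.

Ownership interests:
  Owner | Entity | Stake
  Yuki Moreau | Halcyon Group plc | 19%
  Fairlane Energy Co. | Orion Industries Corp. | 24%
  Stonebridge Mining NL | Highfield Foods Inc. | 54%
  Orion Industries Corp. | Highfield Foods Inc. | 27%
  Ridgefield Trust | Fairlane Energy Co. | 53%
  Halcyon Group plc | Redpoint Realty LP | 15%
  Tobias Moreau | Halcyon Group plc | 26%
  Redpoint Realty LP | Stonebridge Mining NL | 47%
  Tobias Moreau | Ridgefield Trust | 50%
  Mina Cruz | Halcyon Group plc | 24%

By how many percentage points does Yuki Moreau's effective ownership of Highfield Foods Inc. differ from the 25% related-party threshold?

By sibling attribution (R2), Yuki Moreau is treated as also owning Tobias Moreau's interest in Halcyon Group plc, giving 19% + 26% = 45%.
By sibling attribution (R2), Yuki Moreau is treated as owning Tobias Moreau's 50% interest in Ridgefield Trust.
Chain via Halcyon Group plc → Redpoint Realty LP → Stonebridge Mining NL (R1): 45% × 15% × 47% × 54% = 1.71315% of Highfield Foods Inc.
Chain via Ridgefield Trust → Fairlane Energy Co. → Orion Industries Corp. (R1): 50% × 53% × 24% × 27% = 1.7172% of Highfield Foods Inc.
Aggregating (R3): 1.71315% + 1.7172% = 3.43035%.
3.43035% falls short of the 25% threshold by 21.56965 percentage points.

21.56965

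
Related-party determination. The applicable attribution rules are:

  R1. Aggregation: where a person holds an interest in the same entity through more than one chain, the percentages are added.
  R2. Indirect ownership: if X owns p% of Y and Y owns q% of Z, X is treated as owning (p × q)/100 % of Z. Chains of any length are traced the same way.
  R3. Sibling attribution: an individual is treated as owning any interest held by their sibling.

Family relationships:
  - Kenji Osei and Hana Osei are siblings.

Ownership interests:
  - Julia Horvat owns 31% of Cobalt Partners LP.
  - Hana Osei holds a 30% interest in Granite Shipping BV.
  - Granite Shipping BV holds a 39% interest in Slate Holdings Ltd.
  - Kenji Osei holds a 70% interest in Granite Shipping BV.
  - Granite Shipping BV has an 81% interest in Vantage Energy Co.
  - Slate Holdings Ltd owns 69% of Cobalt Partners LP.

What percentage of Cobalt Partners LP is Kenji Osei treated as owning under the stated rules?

26.91%

By sibling attribution (R3), Kenji Osei is treated as also owning Hana Osei's interest in Granite Shipping BV, giving 70% + 30% = 100%.
Chain via Granite Shipping BV → Slate Holdings Ltd (R2): 100% × 39% × 69% = 26.91% of Cobalt Partners LP.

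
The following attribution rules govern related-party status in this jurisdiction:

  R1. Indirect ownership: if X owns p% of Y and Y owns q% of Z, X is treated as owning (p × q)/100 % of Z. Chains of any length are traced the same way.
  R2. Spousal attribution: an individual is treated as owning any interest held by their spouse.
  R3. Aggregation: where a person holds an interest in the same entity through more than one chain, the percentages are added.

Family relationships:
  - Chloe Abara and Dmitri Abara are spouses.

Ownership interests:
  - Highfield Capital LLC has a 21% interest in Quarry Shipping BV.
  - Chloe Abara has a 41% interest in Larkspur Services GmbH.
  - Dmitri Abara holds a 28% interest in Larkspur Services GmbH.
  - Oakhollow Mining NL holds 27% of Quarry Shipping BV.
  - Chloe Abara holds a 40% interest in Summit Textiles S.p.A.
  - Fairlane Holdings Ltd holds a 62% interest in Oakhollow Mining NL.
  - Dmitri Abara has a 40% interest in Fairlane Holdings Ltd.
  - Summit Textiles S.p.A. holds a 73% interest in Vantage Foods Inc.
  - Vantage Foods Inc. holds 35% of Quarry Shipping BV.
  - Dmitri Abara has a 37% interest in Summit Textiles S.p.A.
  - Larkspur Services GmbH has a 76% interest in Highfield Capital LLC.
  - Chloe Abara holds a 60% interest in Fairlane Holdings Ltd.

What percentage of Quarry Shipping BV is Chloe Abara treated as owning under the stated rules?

47.4259%

By spousal attribution (R2), Chloe Abara is treated as also owning Dmitri Abara's interest in Fairlane Holdings Ltd, giving 60% + 40% = 100%.
By spousal attribution (R2), Chloe Abara is treated as also owning Dmitri Abara's interest in Larkspur Services GmbH, giving 41% + 28% = 69%.
By spousal attribution (R2), Chloe Abara is treated as also owning Dmitri Abara's interest in Summit Textiles S.p.A, giving 40% + 37% = 77%.
Chain via Fairlane Holdings Ltd → Oakhollow Mining NL (R1): 100% × 62% × 27% = 16.74% of Quarry Shipping BV.
Chain via Larkspur Services GmbH → Highfield Capital LLC (R1): 69% × 76% × 21% = 11.0124% of Quarry Shipping BV.
Chain via Summit Textiles S.p.A. → Vantage Foods Inc. (R1): 77% × 73% × 35% = 19.6735% of Quarry Shipping BV.
Aggregating (R3): 16.74% + 11.0124% + 19.6735% = 47.4259%.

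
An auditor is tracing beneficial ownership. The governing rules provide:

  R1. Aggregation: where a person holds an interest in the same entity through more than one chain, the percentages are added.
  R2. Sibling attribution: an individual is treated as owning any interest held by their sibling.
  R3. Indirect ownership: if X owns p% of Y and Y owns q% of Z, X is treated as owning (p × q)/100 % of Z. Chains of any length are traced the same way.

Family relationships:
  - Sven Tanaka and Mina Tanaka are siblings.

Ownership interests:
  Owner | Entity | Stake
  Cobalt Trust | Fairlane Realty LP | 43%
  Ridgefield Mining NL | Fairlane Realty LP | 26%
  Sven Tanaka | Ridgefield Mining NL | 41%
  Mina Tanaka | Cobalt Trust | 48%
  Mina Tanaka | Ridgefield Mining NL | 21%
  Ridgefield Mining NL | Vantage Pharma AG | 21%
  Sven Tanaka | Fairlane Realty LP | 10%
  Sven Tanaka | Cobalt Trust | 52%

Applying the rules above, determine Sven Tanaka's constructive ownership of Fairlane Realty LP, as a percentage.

By sibling attribution (R2), Sven Tanaka is treated as also owning Mina Tanaka's interest in Cobalt Trust, giving 52% + 48% = 100%.
By sibling attribution (R2), Sven Tanaka is treated as also owning Mina Tanaka's interest in Ridgefield Mining NL, giving 41% + 21% = 62%.
Chain via Cobalt Trust (R3): 100% × 43% = 43% of Fairlane Realty LP.
Chain via Ridgefield Mining NL (R3): 62% × 26% = 16.12% of Fairlane Realty LP.
Direct interest in Fairlane Realty LP: 10%.
Aggregating (R1): 43% + 16.12% + 10% = 69.12%.

69.12%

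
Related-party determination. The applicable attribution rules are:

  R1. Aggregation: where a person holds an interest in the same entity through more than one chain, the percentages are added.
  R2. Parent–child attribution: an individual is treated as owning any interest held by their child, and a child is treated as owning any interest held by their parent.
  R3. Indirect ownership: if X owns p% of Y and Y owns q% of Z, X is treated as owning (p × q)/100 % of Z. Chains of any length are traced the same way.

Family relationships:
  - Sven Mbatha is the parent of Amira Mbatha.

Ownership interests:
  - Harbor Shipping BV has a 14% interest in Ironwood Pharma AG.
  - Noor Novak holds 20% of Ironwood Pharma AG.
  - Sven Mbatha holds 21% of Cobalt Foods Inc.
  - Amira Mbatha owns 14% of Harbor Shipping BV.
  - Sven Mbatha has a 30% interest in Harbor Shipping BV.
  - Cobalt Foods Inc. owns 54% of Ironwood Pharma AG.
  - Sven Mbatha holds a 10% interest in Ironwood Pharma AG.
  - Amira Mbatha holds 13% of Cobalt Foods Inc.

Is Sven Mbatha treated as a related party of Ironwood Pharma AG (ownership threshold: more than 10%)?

By parent–child attribution (R2), Sven Mbatha is treated as also owning Amira Mbatha's interest in Harbor Shipping BV, giving 30% + 14% = 44%.
By parent–child attribution (R2), Sven Mbatha is treated as also owning Amira Mbatha's interest in Cobalt Foods Inc, giving 21% + 13% = 34%.
Chain via Harbor Shipping BV (R3): 44% × 14% = 6.16% of Ironwood Pharma AG.
Chain via Cobalt Foods Inc. (R3): 34% × 54% = 18.36% of Ironwood Pharma AG.
Direct interest in Ironwood Pharma AG: 10%.
Aggregating (R1): 6.16% + 18.36% + 10% = 34.52%.
34.52% exceeds the 10% threshold, so Sven is a related party to Ironwood Pharma AG.

Yes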